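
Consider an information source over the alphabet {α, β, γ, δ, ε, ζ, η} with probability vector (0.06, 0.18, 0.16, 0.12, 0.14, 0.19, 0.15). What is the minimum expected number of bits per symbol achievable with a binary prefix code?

Repeatedly combine the two least-probable nodes; the expected code length is the sum of the merged weights.
merge 3/50 + 3/25 → 9/50
merge 7/50 + 3/20 → 29/100
merge 4/25 + 9/50 → 17/50
merge 9/50 + 19/100 → 37/100
merge 29/100 + 17/50 → 63/100
merge 37/100 + 63/100 → 1
L = 9/50 + 29/100 + 17/50 + 37/100 + 63/100 + 1 = 281/100 = 2.81 bits/symbol.

2.81 bits/symbol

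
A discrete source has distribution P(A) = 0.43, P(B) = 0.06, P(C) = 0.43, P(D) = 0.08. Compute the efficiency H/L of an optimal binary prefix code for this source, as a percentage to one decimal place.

92.5%

Entropy H = −Σ p log₂ p ≈ 1.5822 bits.
Huffman merges: 3/50+2/25→7/50; 7/50+43/100→57/100; 43/100+57/100→1. L = 171/100 ≈ 1.7100.
Efficiency = H/L = 1.5822/1.7100 = 92.5%.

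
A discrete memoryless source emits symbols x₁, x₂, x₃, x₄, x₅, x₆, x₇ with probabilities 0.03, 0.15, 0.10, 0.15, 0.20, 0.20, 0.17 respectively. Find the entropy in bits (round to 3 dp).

2.668 bits

H = −Σ pᵢ log₂ pᵢ.
−0.03·log₂(0.03) = 0.1518
−0.15·log₂(0.15) = 0.4105
−0.10·log₂(0.10) = 0.3322
−0.15·log₂(0.15) = 0.4105
−0.20·log₂(0.20) = 0.4644
−0.20·log₂(0.20) = 0.4644
−0.17·log₂(0.17) = 0.4346
Sum ≈ 2.6684 → 2.668 bits.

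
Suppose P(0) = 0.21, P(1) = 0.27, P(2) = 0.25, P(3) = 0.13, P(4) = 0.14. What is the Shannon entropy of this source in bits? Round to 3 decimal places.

H = −Σ pᵢ log₂ pᵢ.
−0.21·log₂(0.21) = 0.4728
−0.27·log₂(0.27) = 0.5100
−0.25·log₂(0.25) = 0.5000
−0.13·log₂(0.13) = 0.3826
−0.14·log₂(0.14) = 0.3971
Sum ≈ 2.2626 → 2.263 bits.

2.263 bits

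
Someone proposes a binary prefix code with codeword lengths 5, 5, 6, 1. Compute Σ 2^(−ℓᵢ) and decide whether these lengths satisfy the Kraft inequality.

With common denominator 2^6 = 64: Σ 2^(−ℓᵢ) = 2/64 + 2/64 + 1/64 + 32/64 = 37/64 = 0.578125.
Kraft's inequality requires Σ ≤ 1; here Σ = 0.578125 ≤ 1, so such a prefix code exists.

0.578125; yes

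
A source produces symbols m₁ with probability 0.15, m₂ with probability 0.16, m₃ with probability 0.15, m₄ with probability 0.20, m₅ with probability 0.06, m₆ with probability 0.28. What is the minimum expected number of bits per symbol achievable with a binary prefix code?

Repeatedly combine the two least-probable nodes; the expected code length is the sum of the merged weights.
merge 3/50 + 3/20 → 21/100
merge 3/20 + 4/25 → 31/100
merge 1/5 + 21/100 → 41/100
merge 7/25 + 31/100 → 59/100
merge 41/100 + 59/100 → 1
L = 21/100 + 31/100 + 41/100 + 59/100 + 1 = 63/25 = 2.52 bits/symbol.

2.52 bits/symbol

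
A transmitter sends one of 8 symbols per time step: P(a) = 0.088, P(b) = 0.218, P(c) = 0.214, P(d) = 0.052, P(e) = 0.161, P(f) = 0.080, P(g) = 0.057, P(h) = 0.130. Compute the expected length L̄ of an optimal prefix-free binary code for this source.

Repeatedly combine the two least-probable nodes; the expected code length is the sum of the merged weights.
merge 13/250 + 57/1000 → 109/1000
merge 2/25 + 11/125 → 21/125
merge 109/1000 + 13/100 → 239/1000
merge 161/1000 + 21/125 → 329/1000
merge 107/500 + 109/500 → 54/125
merge 239/1000 + 329/1000 → 71/125
merge 54/125 + 71/125 → 1
L = 109/1000 + 21/125 + 239/1000 + 329/1000 + 54/125 + 71/125 + 1 = 569/200 = 2.845 bits/symbol.

2.845 bits/symbol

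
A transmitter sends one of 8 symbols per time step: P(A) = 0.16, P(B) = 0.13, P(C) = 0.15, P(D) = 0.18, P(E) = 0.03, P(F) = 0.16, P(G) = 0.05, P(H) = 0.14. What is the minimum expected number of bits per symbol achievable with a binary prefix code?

2.9 bits/symbol

Repeatedly combine the two least-probable nodes; the expected code length is the sum of the merged weights.
merge 3/100 + 1/20 → 2/25
merge 2/25 + 13/100 → 21/100
merge 7/50 + 3/20 → 29/100
merge 4/25 + 4/25 → 8/25
merge 9/50 + 21/100 → 39/100
merge 29/100 + 8/25 → 61/100
merge 39/100 + 61/100 → 1
L = 2/25 + 21/100 + 29/100 + 8/25 + 39/100 + 61/100 + 1 = 29/10 = 2.9 bits/symbol.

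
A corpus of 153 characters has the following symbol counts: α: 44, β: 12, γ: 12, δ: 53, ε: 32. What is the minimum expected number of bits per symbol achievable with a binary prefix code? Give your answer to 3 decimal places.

2.157 bits/symbol

Probabilities are the counts divided by 153.
Repeatedly combine the two least-probable nodes; the expected code length is the sum of the merged weights.
merge 4/51 + 4/51 → 8/51
merge 8/51 + 32/153 → 56/153
merge 44/153 + 53/153 → 97/153
merge 56/153 + 97/153 → 1
L = 8/51 + 56/153 + 97/153 + 1 = 110/51 ≈ 2.157 bits/symbol.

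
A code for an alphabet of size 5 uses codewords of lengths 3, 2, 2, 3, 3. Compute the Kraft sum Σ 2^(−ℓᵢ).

With common denominator 2^3 = 8: Σ 2^(−ℓᵢ) = 1/8 + 2/8 + 2/8 + 1/8 + 1/8 = 7/8 = 0.875.

0.875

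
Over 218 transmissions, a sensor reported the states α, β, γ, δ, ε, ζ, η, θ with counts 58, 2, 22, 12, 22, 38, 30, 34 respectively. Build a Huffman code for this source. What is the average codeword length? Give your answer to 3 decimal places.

Probabilities are the counts divided by 218.
Repeatedly combine the two least-probable nodes; the expected code length is the sum of the merged weights.
merge 1/109 + 6/109 → 7/109
merge 7/109 + 11/109 → 18/109
merge 11/109 + 15/109 → 26/109
merge 17/109 + 18/109 → 35/109
merge 19/109 + 26/109 → 45/109
merge 29/109 + 35/109 → 64/109
merge 45/109 + 64/109 → 1
L = 7/109 + 18/109 + 26/109 + 35/109 + 45/109 + 64/109 + 1 = 304/109 ≈ 2.789 bits/symbol.

2.789 bits/symbol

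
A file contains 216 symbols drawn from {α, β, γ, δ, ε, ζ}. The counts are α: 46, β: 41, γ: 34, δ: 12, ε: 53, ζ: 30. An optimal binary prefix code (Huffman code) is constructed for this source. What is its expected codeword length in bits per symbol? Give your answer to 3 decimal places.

2.542 bits/symbol

Probabilities are the counts divided by 216.
Repeatedly combine the two least-probable nodes; the expected code length is the sum of the merged weights.
merge 1/18 + 5/36 → 7/36
merge 17/108 + 41/216 → 25/72
merge 7/36 + 23/108 → 11/27
merge 53/216 + 25/72 → 16/27
merge 11/27 + 16/27 → 1
L = 7/36 + 25/72 + 11/27 + 16/27 + 1 = 61/24 ≈ 2.542 bits/symbol.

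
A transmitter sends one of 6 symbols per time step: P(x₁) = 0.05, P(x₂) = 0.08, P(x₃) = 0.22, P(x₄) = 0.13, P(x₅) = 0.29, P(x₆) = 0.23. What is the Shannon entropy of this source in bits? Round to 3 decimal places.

H = −Σ pᵢ log₂ pᵢ.
−0.05·log₂(0.05) = 0.2161
−0.08·log₂(0.08) = 0.2915
−0.22·log₂(0.22) = 0.4806
−0.13·log₂(0.13) = 0.3826
−0.29·log₂(0.29) = 0.5179
−0.23·log₂(0.23) = 0.4877
Sum ≈ 2.3764 → 2.376 bits.

2.376 bits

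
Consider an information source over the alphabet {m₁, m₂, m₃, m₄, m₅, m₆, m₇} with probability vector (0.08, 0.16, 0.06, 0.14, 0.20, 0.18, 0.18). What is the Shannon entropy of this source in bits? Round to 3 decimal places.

H = −Σ pᵢ log₂ pᵢ.
−0.08·log₂(0.08) = 0.2915
−0.16·log₂(0.16) = 0.4230
−0.06·log₂(0.06) = 0.2435
−0.14·log₂(0.14) = 0.3971
−0.20·log₂(0.20) = 0.4644
−0.18·log₂(0.18) = 0.4453
−0.18·log₂(0.18) = 0.4453
Sum ≈ 2.7102 → 2.710 bits.

2.710 bits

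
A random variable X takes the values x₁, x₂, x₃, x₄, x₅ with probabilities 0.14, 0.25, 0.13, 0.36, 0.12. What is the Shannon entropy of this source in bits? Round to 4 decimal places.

2.1774 bits

H = −Σ pᵢ log₂ pᵢ.
−0.14·log₂(0.14) = 0.3971
−0.25·log₂(0.25) = 0.5000
−0.13·log₂(0.13) = 0.3826
−0.36·log₂(0.36) = 0.5306
−0.12·log₂(0.12) = 0.3671
Sum ≈ 2.1774 → 2.1774 bits.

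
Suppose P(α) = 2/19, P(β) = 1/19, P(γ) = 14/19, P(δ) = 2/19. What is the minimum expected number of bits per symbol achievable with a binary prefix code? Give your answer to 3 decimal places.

Repeatedly combine the two least-probable nodes; the expected code length is the sum of the merged weights.
merge 1/19 + 2/19 → 3/19
merge 2/19 + 3/19 → 5/19
merge 5/19 + 14/19 → 1
L = 3/19 + 5/19 + 1 = 27/19 ≈ 1.421 bits/symbol.

1.421 bits/symbol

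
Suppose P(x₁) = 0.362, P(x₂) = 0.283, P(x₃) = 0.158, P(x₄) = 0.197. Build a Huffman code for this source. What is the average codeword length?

Repeatedly combine the two least-probable nodes; the expected code length is the sum of the merged weights.
merge 79/500 + 197/1000 → 71/200
merge 283/1000 + 71/200 → 319/500
merge 181/500 + 319/500 → 1
L = 71/200 + 319/500 + 1 = 1993/1000 = 1.993 bits/symbol.

1.993 bits/symbol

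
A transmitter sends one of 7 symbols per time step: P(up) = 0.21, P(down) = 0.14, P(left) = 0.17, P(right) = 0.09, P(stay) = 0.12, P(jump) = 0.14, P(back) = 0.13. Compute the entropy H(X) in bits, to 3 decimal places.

H = −Σ pᵢ log₂ pᵢ.
−0.21·log₂(0.21) = 0.4728
−0.14·log₂(0.14) = 0.3971
−0.17·log₂(0.17) = 0.4346
−0.09·log₂(0.09) = 0.3127
−0.12·log₂(0.12) = 0.3671
−0.14·log₂(0.14) = 0.3971
−0.13·log₂(0.13) = 0.3826
Sum ≈ 2.7640 → 2.764 bits.

2.764 bits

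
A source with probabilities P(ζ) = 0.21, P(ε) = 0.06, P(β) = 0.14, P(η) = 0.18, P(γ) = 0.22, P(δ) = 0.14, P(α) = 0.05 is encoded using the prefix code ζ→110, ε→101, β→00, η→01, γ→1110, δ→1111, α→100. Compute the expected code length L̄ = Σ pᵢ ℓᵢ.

3.04 bits/symbol

L̄ = Σ pᵢ·ℓᵢ = 0.21·3 + 0.06·3 + 0.14·2 + 0.18·2 + 0.22·4 + 0.14·4 + 0.05·3 = 3.04 bits/symbol.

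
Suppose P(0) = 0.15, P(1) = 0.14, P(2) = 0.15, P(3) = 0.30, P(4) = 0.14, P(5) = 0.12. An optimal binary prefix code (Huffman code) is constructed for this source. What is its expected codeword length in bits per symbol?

2.55 bits/symbol

Repeatedly combine the two least-probable nodes; the expected code length is the sum of the merged weights.
merge 3/25 + 7/50 → 13/50
merge 7/50 + 3/20 → 29/100
merge 3/20 + 13/50 → 41/100
merge 29/100 + 3/10 → 59/100
merge 41/100 + 59/100 → 1
L = 13/50 + 29/100 + 41/100 + 59/100 + 1 = 51/20 = 2.55 bits/symbol.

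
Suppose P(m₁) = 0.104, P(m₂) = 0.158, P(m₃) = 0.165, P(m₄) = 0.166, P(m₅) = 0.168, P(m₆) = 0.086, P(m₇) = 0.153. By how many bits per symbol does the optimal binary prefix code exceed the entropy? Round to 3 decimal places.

Entropy H = −Σ p log₂ p ≈ 2.7703 bits.
Huffman merges: 43/500+13/125→19/100; 153/1000+79/500→311/1000; 33/200+83/500→331/1000; 21/125+19/100→179/500; 311/1000+331/1000→321/500; 179/500+321/500→1. L = 354/125 ≈ 2.8320.
L − H = 2.8320 − 2.7703 = 0.062 bits.

0.062 bits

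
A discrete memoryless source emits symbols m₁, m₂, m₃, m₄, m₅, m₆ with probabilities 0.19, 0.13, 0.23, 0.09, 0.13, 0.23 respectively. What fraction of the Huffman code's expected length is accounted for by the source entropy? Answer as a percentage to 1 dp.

Entropy H = −Σ p log₂ p ≈ 2.5085 bits.
Huffman merges: 9/100+13/100→11/50; 13/100+19/100→8/25; 11/50+23/100→9/20; 23/100+8/25→11/20; 9/20+11/20→1. L = 127/50 ≈ 2.5400.
Efficiency = H/L = 2.5085/2.5400 = 98.8%.

98.8%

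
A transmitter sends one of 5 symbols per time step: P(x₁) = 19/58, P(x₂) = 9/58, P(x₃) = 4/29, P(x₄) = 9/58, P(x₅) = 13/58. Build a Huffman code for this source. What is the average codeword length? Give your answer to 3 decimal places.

2.293 bits/symbol

Repeatedly combine the two least-probable nodes; the expected code length is the sum of the merged weights.
merge 4/29 + 9/58 → 17/58
merge 9/58 + 13/58 → 11/29
merge 17/58 + 19/58 → 18/29
merge 11/29 + 18/29 → 1
L = 17/58 + 11/29 + 18/29 + 1 = 133/58 ≈ 2.293 bits/symbol.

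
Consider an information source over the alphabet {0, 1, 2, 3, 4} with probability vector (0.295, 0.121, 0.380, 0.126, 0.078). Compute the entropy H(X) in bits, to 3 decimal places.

H = −Σ pᵢ log₂ pᵢ.
−0.295·log₂(0.295) = 0.5196
−0.121·log₂(0.121) = 0.3687
−0.380·log₂(0.380) = 0.5305
−0.126·log₂(0.126) = 0.3766
−0.078·log₂(0.078) = 0.2871
Sum ≈ 2.0823 → 2.082 bits.

2.082 bits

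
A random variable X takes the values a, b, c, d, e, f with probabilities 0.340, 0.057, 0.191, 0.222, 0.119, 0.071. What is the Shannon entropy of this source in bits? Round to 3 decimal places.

H = −Σ pᵢ log₂ pᵢ.
−0.340·log₂(0.340) = 0.5292
−0.057·log₂(0.057) = 0.2356
−0.191·log₂(0.191) = 0.4562
−0.222·log₂(0.222) = 0.4820
−0.119·log₂(0.119) = 0.3654
−0.071·log₂(0.071) = 0.2709
Sum ≈ 2.3394 → 2.339 bits.

2.339 bits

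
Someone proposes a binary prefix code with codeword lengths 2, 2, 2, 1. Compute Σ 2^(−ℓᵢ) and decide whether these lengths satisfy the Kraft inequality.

1.25; no

With common denominator 2^2 = 4: Σ 2^(−ℓᵢ) = 1/4 + 1/4 + 1/4 + 2/4 = 5/4 = 1.25.
Kraft's inequality requires Σ ≤ 1; here Σ = 1.25 > 1, so no such prefix code exists.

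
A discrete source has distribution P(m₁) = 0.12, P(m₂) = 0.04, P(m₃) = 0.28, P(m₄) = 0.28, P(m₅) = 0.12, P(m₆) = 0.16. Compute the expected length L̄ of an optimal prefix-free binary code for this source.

2.44 bits/symbol

Repeatedly combine the two least-probable nodes; the expected code length is the sum of the merged weights.
merge 1/25 + 3/25 → 4/25
merge 3/25 + 4/25 → 7/25
merge 4/25 + 7/25 → 11/25
merge 7/25 + 7/25 → 14/25
merge 11/25 + 14/25 → 1
L = 4/25 + 7/25 + 11/25 + 14/25 + 1 = 61/25 = 2.44 bits/symbol.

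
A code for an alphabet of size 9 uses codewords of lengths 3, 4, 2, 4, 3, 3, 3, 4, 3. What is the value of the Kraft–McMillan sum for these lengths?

1.0625

With common denominator 2^4 = 16: Σ 2^(−ℓᵢ) = 2/16 + 1/16 + 4/16 + 1/16 + 2/16 + 2/16 + 2/16 + 1/16 + 2/16 = 17/16 = 1.0625.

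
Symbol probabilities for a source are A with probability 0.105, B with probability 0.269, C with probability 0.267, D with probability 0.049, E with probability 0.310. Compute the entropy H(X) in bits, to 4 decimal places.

2.0966 bits

H = −Σ pᵢ log₂ pᵢ.
−0.105·log₂(0.105) = 0.3414
−0.269·log₂(0.269) = 0.5096
−0.267·log₂(0.267) = 0.5087
−0.049·log₂(0.049) = 0.2132
−0.310·log₂(0.310) = 0.5238
Sum ≈ 2.0966 → 2.0966 bits.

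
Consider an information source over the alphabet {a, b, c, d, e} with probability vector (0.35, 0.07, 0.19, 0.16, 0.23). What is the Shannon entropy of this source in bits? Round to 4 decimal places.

H = −Σ pᵢ log₂ pᵢ.
−0.35·log₂(0.35) = 0.5301
−0.07·log₂(0.07) = 0.2686
−0.19·log₂(0.19) = 0.4552
−0.16·log₂(0.16) = 0.4230
−0.23·log₂(0.23) = 0.4877
Sum ≈ 2.1646 → 2.1646 bits.

2.1646 bits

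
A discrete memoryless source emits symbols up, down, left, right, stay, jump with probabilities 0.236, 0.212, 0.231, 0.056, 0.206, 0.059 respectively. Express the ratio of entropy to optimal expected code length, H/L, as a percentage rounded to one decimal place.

Entropy H = −Σ p log₂ p ≈ 2.3977 bits.
Huffman merges: 7/125+59/1000→23/200; 23/200+103/500→321/1000; 53/250+231/1000→443/1000; 59/250+321/1000→557/1000; 443/1000+557/1000→1. L = 609/250 ≈ 2.4360.
Efficiency = H/L = 2.3977/2.4360 = 98.4%.

98.4%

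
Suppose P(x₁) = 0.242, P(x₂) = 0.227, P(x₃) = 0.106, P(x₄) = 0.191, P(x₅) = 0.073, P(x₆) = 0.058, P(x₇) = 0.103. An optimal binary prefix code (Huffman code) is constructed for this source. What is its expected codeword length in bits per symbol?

Repeatedly combine the two least-probable nodes; the expected code length is the sum of the merged weights.
merge 29/500 + 73/1000 → 131/1000
merge 103/1000 + 53/500 → 209/1000
merge 131/1000 + 191/1000 → 161/500
merge 209/1000 + 227/1000 → 109/250
merge 121/500 + 161/500 → 141/250
merge 109/250 + 141/250 → 1
L = 131/1000 + 209/1000 + 161/500 + 109/250 + 141/250 + 1 = 1331/500 = 2.662 bits/symbol.

2.662 bits/symbol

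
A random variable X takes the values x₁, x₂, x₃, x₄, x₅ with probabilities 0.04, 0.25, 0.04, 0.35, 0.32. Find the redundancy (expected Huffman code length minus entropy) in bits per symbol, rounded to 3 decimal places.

Entropy H = −Σ p log₂ p ≈ 1.9276 bits.
Huffman merges: 1/25+1/25→2/25; 2/25+1/4→33/100; 8/25+33/100→13/20; 7/20+13/20→1. L = 103/50 ≈ 2.0600.
L − H = 2.0600 − 1.9276 = 0.132 bits.

0.132 bits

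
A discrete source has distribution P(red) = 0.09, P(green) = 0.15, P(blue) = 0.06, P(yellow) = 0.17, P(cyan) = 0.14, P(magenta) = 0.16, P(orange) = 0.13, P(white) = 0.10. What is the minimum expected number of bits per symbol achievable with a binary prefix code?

2.98 bits/symbol

Repeatedly combine the two least-probable nodes; the expected code length is the sum of the merged weights.
merge 3/50 + 9/100 → 3/20
merge 1/10 + 13/100 → 23/100
merge 7/50 + 3/20 → 29/100
merge 3/20 + 4/25 → 31/100
merge 17/100 + 23/100 → 2/5
merge 29/100 + 31/100 → 3/5
merge 2/5 + 3/5 → 1
L = 3/20 + 23/100 + 29/100 + 31/100 + 2/5 + 3/5 + 1 = 149/50 = 2.98 bits/symbol.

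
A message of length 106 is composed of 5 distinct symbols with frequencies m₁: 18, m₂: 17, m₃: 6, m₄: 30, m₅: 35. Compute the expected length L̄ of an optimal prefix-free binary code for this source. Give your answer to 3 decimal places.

Probabilities are the counts divided by 106.
Repeatedly combine the two least-probable nodes; the expected code length is the sum of the merged weights.
merge 3/53 + 17/106 → 23/106
merge 9/53 + 23/106 → 41/106
merge 15/53 + 35/106 → 65/106
merge 41/106 + 65/106 → 1
L = 23/106 + 41/106 + 65/106 + 1 = 235/106 ≈ 2.217 bits/symbol.

2.217 bits/symbol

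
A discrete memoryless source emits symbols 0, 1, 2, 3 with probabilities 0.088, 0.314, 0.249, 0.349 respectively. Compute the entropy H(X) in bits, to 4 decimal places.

1.8628 bits

H = −Σ pᵢ log₂ pᵢ.
−0.088·log₂(0.088) = 0.3086
−0.314·log₂(0.314) = 0.5247
−0.249·log₂(0.249) = 0.4994
−0.349·log₂(0.349) = 0.5300
Sum ≈ 1.8628 → 1.8628 bits.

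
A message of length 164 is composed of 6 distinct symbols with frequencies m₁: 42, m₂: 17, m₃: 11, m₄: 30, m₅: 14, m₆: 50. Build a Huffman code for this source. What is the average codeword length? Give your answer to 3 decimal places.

Probabilities are the counts divided by 164.
Repeatedly combine the two least-probable nodes; the expected code length is the sum of the merged weights.
merge 11/164 + 7/82 → 25/164
merge 17/164 + 25/164 → 21/82
merge 15/82 + 21/82 → 18/41
merge 21/82 + 25/82 → 23/41
merge 18/41 + 23/41 → 1
L = 25/164 + 21/82 + 18/41 + 23/41 + 1 = 395/164 ≈ 2.409 bits/symbol.

2.409 bits/symbol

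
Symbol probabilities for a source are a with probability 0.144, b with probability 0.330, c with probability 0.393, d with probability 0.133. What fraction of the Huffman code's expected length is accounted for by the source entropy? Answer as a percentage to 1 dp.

Entropy H = −Σ p log₂ p ≈ 1.8471 bits.
Huffman merges: 133/1000+18/125→277/1000; 277/1000+33/100→607/1000; 393/1000+607/1000→1. L = 471/250 ≈ 1.8840.
Efficiency = H/L = 1.8471/1.8840 = 98.0%.

98.0%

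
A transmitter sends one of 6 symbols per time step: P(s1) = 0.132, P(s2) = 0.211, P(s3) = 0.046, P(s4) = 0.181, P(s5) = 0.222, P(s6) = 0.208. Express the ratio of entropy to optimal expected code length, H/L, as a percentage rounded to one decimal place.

Entropy H = −Σ p log₂ p ≈ 2.4632 bits.
Huffman merges: 23/500+33/250→89/500; 89/500+181/1000→359/1000; 26/125+211/1000→419/1000; 111/500+359/1000→581/1000; 419/1000+581/1000→1. L = 2537/1000 ≈ 2.5370.
Efficiency = H/L = 2.4632/2.5370 = 97.1%.

97.1%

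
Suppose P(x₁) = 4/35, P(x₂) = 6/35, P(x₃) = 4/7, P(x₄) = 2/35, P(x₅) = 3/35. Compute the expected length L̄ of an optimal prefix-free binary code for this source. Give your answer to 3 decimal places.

1.829 bits/symbol

Repeatedly combine the two least-probable nodes; the expected code length is the sum of the merged weights.
merge 2/35 + 3/35 → 1/7
merge 4/35 + 1/7 → 9/35
merge 6/35 + 9/35 → 3/7
merge 3/7 + 4/7 → 1
L = 1/7 + 9/35 + 3/7 + 1 = 64/35 ≈ 1.829 bits/symbol.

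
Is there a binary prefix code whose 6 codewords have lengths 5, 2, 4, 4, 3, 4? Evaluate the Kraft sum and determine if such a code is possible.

With common denominator 2^5 = 32: Σ 2^(−ℓᵢ) = 1/32 + 8/32 + 2/32 + 2/32 + 4/32 + 2/32 = 19/32 = 0.59375.
Kraft's inequality requires Σ ≤ 1; here Σ = 0.59375 ≤ 1, so such a prefix code exists.

0.59375; yes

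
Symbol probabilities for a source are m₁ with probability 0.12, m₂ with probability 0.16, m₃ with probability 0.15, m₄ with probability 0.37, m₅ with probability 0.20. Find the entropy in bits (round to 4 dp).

H = −Σ pᵢ log₂ pᵢ.
−0.12·log₂(0.12) = 0.3671
−0.16·log₂(0.16) = 0.4230
−0.15·log₂(0.15) = 0.4105
−0.37·log₂(0.37) = 0.5307
−0.20·log₂(0.20) = 0.4644
Sum ≈ 2.1957 → 2.1957 bits.

2.1957 bits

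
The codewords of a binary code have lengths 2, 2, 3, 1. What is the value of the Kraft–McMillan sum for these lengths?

With common denominator 2^3 = 8: Σ 2^(−ℓᵢ) = 2/8 + 2/8 + 1/8 + 4/8 = 9/8 = 1.125.

1.125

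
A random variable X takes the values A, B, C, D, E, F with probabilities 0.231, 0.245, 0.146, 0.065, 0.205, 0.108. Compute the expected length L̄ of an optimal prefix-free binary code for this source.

Repeatedly combine the two least-probable nodes; the expected code length is the sum of the merged weights.
merge 13/200 + 27/250 → 173/1000
merge 73/500 + 173/1000 → 319/1000
merge 41/200 + 231/1000 → 109/250
merge 49/200 + 319/1000 → 141/250
merge 109/250 + 141/250 → 1
L = 173/1000 + 319/1000 + 109/250 + 141/250 + 1 = 623/250 = 2.492 bits/symbol.

2.492 bits/symbol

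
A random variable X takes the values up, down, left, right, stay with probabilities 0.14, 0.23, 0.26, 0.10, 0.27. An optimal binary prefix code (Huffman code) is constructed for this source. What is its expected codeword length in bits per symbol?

Repeatedly combine the two least-probable nodes; the expected code length is the sum of the merged weights.
merge 1/10 + 7/50 → 6/25
merge 23/100 + 6/25 → 47/100
merge 13/50 + 27/100 → 53/100
merge 47/100 + 53/100 → 1
L = 6/25 + 47/100 + 53/100 + 1 = 56/25 = 2.24 bits/symbol.

2.24 bits/symbol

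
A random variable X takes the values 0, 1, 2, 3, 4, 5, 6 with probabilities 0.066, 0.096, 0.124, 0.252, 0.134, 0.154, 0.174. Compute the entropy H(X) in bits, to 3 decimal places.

2.701 bits

H = −Σ pᵢ log₂ pᵢ.
−0.066·log₂(0.066) = 0.2588
−0.096·log₂(0.096) = 0.3246
−0.124·log₂(0.124) = 0.3734
−0.252·log₂(0.252) = 0.5011
−0.134·log₂(0.134) = 0.3886
−0.154·log₂(0.154) = 0.4156
−0.174·log₂(0.174) = 0.4390
Sum ≈ 2.7011 → 2.701 bits.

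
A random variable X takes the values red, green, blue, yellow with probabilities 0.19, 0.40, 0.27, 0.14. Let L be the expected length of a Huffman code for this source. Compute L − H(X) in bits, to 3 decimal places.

0.039 bits

Entropy H = −Σ p log₂ p ≈ 1.8911 bits.
Huffman merges: 7/50+19/100→33/100; 27/100+33/100→3/5; 2/5+3/5→1. L = 193/100 ≈ 1.9300.
L − H = 1.9300 − 1.8911 = 0.039 bits.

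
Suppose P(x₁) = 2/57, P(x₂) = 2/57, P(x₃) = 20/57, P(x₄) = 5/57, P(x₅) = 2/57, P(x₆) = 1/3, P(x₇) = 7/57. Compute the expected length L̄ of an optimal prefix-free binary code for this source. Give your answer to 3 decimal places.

Repeatedly combine the two least-probable nodes; the expected code length is the sum of the merged weights.
merge 2/57 + 2/57 → 4/57
merge 2/57 + 4/57 → 2/19
merge 5/57 + 2/19 → 11/57
merge 7/57 + 11/57 → 6/19
merge 6/19 + 1/3 → 37/57
merge 20/57 + 37/57 → 1
L = 4/57 + 2/19 + 11/57 + 6/19 + 37/57 + 1 = 7/3 ≈ 2.333 bits/symbol.

2.333 bits/symbol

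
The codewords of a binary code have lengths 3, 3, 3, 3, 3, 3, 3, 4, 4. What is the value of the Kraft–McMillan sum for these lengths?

With common denominator 2^4 = 16: Σ 2^(−ℓᵢ) = 2/16 + 2/16 + 2/16 + 2/16 + 2/16 + 2/16 + 2/16 + 1/16 + 1/16 = 16/16 = 1.

1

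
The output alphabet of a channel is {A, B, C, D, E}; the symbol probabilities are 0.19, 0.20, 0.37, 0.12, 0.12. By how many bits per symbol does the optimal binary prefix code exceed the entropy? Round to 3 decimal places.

Entropy H = −Σ p log₂ p ≈ 2.1845 bits.
Huffman merges: 3/25+3/25→6/25; 19/100+1/5→39/100; 6/25+37/100→61/100; 39/100+61/100→1. L = 56/25 ≈ 2.2400.
L − H = 2.2400 − 2.1845 = 0.056 bits.

0.056 bits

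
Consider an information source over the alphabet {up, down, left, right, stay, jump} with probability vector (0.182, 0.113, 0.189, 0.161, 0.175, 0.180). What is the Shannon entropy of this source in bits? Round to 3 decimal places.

H = −Σ pᵢ log₂ pᵢ.
−0.182·log₂(0.182) = 0.4474
−0.113·log₂(0.113) = 0.3555
−0.189·log₂(0.189) = 0.4543
−0.161·log₂(0.161) = 0.4242
−0.175·log₂(0.175) = 0.4401
−0.180·log₂(0.180) = 0.4453
Sum ≈ 2.5666 → 2.567 bits.

2.567 bits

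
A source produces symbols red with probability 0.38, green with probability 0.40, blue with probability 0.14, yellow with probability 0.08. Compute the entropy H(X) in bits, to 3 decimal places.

1.748 bits

H = −Σ pᵢ log₂ pᵢ.
−0.38·log₂(0.38) = 0.5305
−0.40·log₂(0.40) = 0.5288
−0.14·log₂(0.14) = 0.3971
−0.08·log₂(0.08) = 0.2915
Sum ≈ 1.7478 → 1.748 bits.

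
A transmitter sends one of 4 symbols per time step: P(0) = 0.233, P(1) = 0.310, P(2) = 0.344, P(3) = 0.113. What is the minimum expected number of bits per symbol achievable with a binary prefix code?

Repeatedly combine the two least-probable nodes; the expected code length is the sum of the merged weights.
merge 113/1000 + 233/1000 → 173/500
merge 31/100 + 43/125 → 327/500
merge 173/500 + 327/500 → 1
L = 173/500 + 327/500 + 1 = 2 bits/symbol.

2 bits/symbol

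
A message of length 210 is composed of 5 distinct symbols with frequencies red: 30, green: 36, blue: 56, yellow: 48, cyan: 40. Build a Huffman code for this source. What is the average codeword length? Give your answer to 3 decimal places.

2.314 bits/symbol

Probabilities are the counts divided by 210.
Repeatedly combine the two least-probable nodes; the expected code length is the sum of the merged weights.
merge 1/7 + 6/35 → 11/35
merge 4/21 + 8/35 → 44/105
merge 4/15 + 11/35 → 61/105
merge 44/105 + 61/105 → 1
L = 11/35 + 44/105 + 61/105 + 1 = 81/35 ≈ 2.314 bits/symbol.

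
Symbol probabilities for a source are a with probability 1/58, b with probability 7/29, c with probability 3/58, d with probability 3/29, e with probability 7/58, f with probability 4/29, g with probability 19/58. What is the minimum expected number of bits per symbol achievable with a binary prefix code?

2.5 bits/symbol

Repeatedly combine the two least-probable nodes; the expected code length is the sum of the merged weights.
merge 1/58 + 3/58 → 2/29
merge 2/29 + 3/29 → 5/29
merge 7/58 + 4/29 → 15/58
merge 5/29 + 7/29 → 12/29
merge 15/58 + 19/58 → 17/29
merge 12/29 + 17/29 → 1
L = 2/29 + 5/29 + 15/58 + 12/29 + 17/29 + 1 = 5/2 = 2.5 bits/symbol.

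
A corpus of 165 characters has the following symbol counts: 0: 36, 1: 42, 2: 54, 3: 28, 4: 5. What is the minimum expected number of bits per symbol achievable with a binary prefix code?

2.2 bits/symbol

Probabilities are the counts divided by 165.
Repeatedly combine the two least-probable nodes; the expected code length is the sum of the merged weights.
merge 1/33 + 28/165 → 1/5
merge 1/5 + 12/55 → 23/55
merge 14/55 + 18/55 → 32/55
merge 23/55 + 32/55 → 1
L = 1/5 + 23/55 + 32/55 + 1 = 11/5 = 2.2 bits/symbol.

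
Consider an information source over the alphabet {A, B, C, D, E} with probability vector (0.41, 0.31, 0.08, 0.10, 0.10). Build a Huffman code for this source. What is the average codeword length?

Repeatedly combine the two least-probable nodes; the expected code length is the sum of the merged weights.
merge 2/25 + 1/10 → 9/50
merge 1/10 + 9/50 → 7/25
merge 7/25 + 31/100 → 59/100
merge 41/100 + 59/100 → 1
L = 9/50 + 7/25 + 59/100 + 1 = 41/20 = 2.05 bits/symbol.

2.05 bits/symbol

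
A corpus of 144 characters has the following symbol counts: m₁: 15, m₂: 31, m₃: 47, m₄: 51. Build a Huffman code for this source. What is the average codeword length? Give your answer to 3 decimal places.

1.965 bits/symbol

Probabilities are the counts divided by 144.
Repeatedly combine the two least-probable nodes; the expected code length is the sum of the merged weights.
merge 5/48 + 31/144 → 23/72
merge 23/72 + 47/144 → 31/48
merge 17/48 + 31/48 → 1
L = 23/72 + 31/48 + 1 = 283/144 ≈ 1.965 bits/symbol.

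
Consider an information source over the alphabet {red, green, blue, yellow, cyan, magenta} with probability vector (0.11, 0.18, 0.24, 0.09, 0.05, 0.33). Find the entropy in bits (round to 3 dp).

H = −Σ pᵢ log₂ pᵢ.
−0.11·log₂(0.11) = 0.3503
−0.18·log₂(0.18) = 0.4453
−0.24·log₂(0.24) = 0.4941
−0.09·log₂(0.09) = 0.3127
−0.05·log₂(0.05) = 0.2161
−0.33·log₂(0.33) = 0.5278
Sum ≈ 2.3463 → 2.346 bits.

2.346 bits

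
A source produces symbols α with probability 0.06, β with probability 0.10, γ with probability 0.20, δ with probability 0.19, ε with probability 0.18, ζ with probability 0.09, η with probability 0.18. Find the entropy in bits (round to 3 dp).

H = −Σ pᵢ log₂ pᵢ.
−0.06·log₂(0.06) = 0.2435
−0.10·log₂(0.10) = 0.3322
−0.20·log₂(0.20) = 0.4644
−0.19·log₂(0.19) = 0.4552
−0.18·log₂(0.18) = 0.4453
−0.09·log₂(0.09) = 0.3127
−0.18·log₂(0.18) = 0.4453
Sum ≈ 2.6986 → 2.699 bits.

2.699 bits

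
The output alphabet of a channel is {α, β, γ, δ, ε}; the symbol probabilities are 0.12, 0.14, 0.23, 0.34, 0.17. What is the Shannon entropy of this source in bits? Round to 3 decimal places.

H = −Σ pᵢ log₂ pᵢ.
−0.12·log₂(0.12) = 0.3671
−0.14·log₂(0.14) = 0.3971
−0.23·log₂(0.23) = 0.4877
−0.34·log₂(0.34) = 0.5292
−0.17·log₂(0.17) = 0.4346
Sum ≈ 2.2156 → 2.216 bits.

2.216 bits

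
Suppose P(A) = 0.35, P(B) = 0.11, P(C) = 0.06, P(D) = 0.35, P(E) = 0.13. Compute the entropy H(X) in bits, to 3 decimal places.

H = −Σ pᵢ log₂ pᵢ.
−0.35·log₂(0.35) = 0.5301
−0.11·log₂(0.11) = 0.3503
−0.06·log₂(0.06) = 0.2435
−0.35·log₂(0.35) = 0.5301
−0.13·log₂(0.13) = 0.3826
Sum ≈ 2.0367 → 2.037 bits.

2.037 bits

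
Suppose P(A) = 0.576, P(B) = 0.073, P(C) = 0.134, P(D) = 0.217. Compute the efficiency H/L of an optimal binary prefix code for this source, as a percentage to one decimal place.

98.2%

Entropy H = −Σ p log₂ p ≈ 1.6009 bits.
Huffman merges: 73/1000+67/500→207/1000; 207/1000+217/1000→53/125; 53/125+72/125→1. L = 1631/1000 ≈ 1.6310.
Efficiency = H/L = 1.6009/1.6310 = 98.2%.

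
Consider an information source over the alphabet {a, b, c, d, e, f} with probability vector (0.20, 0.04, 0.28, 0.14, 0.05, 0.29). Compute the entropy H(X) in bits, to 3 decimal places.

H = −Σ pᵢ log₂ pᵢ.
−0.20·log₂(0.20) = 0.4644
−0.04·log₂(0.04) = 0.1858
−0.28·log₂(0.28) = 0.5142
−0.14·log₂(0.14) = 0.3971
−0.05·log₂(0.05) = 0.2161
−0.29·log₂(0.29) = 0.5179
Sum ≈ 2.2955 → 2.295 bits.

2.295 bits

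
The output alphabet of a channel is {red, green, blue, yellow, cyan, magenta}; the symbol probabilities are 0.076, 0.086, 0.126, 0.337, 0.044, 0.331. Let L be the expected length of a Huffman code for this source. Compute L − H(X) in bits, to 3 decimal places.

Entropy H = −Σ p log₂ p ≈ 2.2186 bits.
Huffman merges: 11/250+19/250→3/25; 43/500+3/25→103/500; 63/500+103/500→83/250; 331/1000+83/250→663/1000; 337/1000+663/1000→1. L = 2321/1000 ≈ 2.3210.
L − H = 2.3210 − 2.2186 = 0.102 bits.

0.102 bits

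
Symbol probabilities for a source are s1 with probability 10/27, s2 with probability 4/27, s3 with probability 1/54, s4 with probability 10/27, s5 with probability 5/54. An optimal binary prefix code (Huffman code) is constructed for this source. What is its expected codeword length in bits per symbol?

Repeatedly combine the two least-probable nodes; the expected code length is the sum of the merged weights.
merge 1/54 + 5/54 → 1/9
merge 1/9 + 4/27 → 7/27
merge 7/27 + 10/27 → 17/27
merge 10/27 + 17/27 → 1
L = 1/9 + 7/27 + 17/27 + 1 = 2 bits/symbol.

2 bits/symbol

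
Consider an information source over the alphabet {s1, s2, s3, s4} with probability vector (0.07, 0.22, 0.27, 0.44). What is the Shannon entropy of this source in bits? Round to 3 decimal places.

1.780 bits

H = −Σ pᵢ log₂ pᵢ.
−0.07·log₂(0.07) = 0.2686
−0.22·log₂(0.22) = 0.4806
−0.27·log₂(0.27) = 0.5100
−0.44·log₂(0.44) = 0.5211
Sum ≈ 1.7803 → 1.780 bits.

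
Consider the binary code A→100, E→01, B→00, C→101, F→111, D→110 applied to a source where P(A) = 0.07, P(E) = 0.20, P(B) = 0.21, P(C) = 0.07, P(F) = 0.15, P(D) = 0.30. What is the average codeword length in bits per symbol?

L̄ = Σ pᵢ·ℓᵢ = 0.07·3 + 0.20·2 + 0.21·2 + 0.07·3 + 0.15·3 + 0.30·3 = 2.59 bits/symbol.

2.59 bits/symbol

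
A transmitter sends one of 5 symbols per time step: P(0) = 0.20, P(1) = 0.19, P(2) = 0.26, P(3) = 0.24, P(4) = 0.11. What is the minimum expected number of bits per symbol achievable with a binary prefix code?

Repeatedly combine the two least-probable nodes; the expected code length is the sum of the merged weights.
merge 11/100 + 19/100 → 3/10
merge 1/5 + 6/25 → 11/25
merge 13/50 + 3/10 → 14/25
merge 11/25 + 14/25 → 1
L = 3/10 + 11/25 + 14/25 + 1 = 23/10 = 2.3 bits/symbol.

2.3 bits/symbol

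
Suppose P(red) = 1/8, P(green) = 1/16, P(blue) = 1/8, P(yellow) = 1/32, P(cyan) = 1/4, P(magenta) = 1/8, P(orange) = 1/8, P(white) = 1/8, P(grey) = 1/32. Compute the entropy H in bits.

2.9375 bits

Each probability is a power of 1/2, so log₂(1/p) is an integer.
H = Σ p·log₂(1/p) = 1/8·3 + 1/16·4 + 1/8·3 + 1/32·5 + 1/4·2 + 1/8·3 + 1/8·3 + 1/8·3 + 1/32·5 = 2.9375 bits.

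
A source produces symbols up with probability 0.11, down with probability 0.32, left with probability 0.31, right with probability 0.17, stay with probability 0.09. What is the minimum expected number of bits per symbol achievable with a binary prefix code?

2.2 bits/symbol

Repeatedly combine the two least-probable nodes; the expected code length is the sum of the merged weights.
merge 9/100 + 11/100 → 1/5
merge 17/100 + 1/5 → 37/100
merge 31/100 + 8/25 → 63/100
merge 37/100 + 63/100 → 1
L = 1/5 + 37/100 + 63/100 + 1 = 11/5 = 2.2 bits/symbol.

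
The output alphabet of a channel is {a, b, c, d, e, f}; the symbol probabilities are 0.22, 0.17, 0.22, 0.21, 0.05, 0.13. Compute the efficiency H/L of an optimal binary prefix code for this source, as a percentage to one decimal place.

97.5%

Entropy H = −Σ p log₂ p ≈ 2.4673 bits.
Huffman merges: 1/20+13/100→9/50; 17/100+9/50→7/20; 21/100+11/50→43/100; 11/50+7/20→57/100; 43/100+57/100→1. L = 253/100 ≈ 2.5300.
Efficiency = H/L = 2.4673/2.5300 = 97.5%.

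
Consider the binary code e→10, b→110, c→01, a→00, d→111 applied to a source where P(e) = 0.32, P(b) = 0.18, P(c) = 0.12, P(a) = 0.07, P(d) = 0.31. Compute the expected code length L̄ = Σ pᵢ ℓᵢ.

2.49 bits/symbol

L̄ = Σ pᵢ·ℓᵢ = 0.32·2 + 0.18·3 + 0.12·2 + 0.07·2 + 0.31·3 = 2.49 bits/symbol.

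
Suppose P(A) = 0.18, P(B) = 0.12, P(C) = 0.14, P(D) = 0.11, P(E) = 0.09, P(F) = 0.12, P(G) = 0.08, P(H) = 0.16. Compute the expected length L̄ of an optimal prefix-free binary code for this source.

Repeatedly combine the two least-probable nodes; the expected code length is the sum of the merged weights.
merge 2/25 + 9/100 → 17/100
merge 11/100 + 3/25 → 23/100
merge 3/25 + 7/50 → 13/50
merge 4/25 + 17/100 → 33/100
merge 9/50 + 23/100 → 41/100
merge 13/50 + 33/100 → 59/100
merge 41/100 + 59/100 → 1
L = 17/100 + 23/100 + 13/50 + 33/100 + 41/100 + 59/100 + 1 = 299/100 = 2.99 bits/symbol.

2.99 bits/symbol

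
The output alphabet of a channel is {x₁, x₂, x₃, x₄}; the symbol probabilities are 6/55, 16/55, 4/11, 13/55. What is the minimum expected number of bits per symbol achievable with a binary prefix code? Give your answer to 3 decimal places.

Repeatedly combine the two least-probable nodes; the expected code length is the sum of the merged weights.
merge 6/55 + 13/55 → 19/55
merge 16/55 + 19/55 → 7/11
merge 4/11 + 7/11 → 1
L = 19/55 + 7/11 + 1 = 109/55 ≈ 1.982 bits/symbol.

1.982 bits/symbol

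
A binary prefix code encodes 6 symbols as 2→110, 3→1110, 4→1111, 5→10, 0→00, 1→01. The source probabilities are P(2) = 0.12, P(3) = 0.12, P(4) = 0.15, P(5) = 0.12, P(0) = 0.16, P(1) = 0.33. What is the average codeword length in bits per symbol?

L̄ = Σ pᵢ·ℓᵢ = 0.12·3 + 0.12·4 + 0.15·4 + 0.12·2 + 0.16·2 + 0.33·2 = 2.66 bits/symbol.

2.66 bits/symbol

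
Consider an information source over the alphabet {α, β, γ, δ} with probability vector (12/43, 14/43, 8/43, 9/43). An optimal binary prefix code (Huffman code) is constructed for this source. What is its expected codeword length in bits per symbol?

Repeatedly combine the two least-probable nodes; the expected code length is the sum of the merged weights.
merge 8/43 + 9/43 → 17/43
merge 12/43 + 14/43 → 26/43
merge 17/43 + 26/43 → 1
L = 17/43 + 26/43 + 1 = 2 bits/symbol.

2 bits/symbol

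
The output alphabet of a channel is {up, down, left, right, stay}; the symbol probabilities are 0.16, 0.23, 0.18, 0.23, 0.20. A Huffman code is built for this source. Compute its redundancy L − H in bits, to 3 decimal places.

Entropy H = −Σ p log₂ p ≈ 2.3080 bits.
Huffman merges: 4/25+9/50→17/50; 1/5+23/100→43/100; 23/100+17/50→57/100; 43/100+57/100→1. L = 117/50 ≈ 2.3400.
L − H = 2.3400 − 2.3080 = 0.032 bits.

0.032 bits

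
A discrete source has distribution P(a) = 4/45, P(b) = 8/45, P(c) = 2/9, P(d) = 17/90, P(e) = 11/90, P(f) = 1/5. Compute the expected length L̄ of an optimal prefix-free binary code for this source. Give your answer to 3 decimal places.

2.578 bits/symbol

Repeatedly combine the two least-probable nodes; the expected code length is the sum of the merged weights.
merge 4/45 + 11/90 → 19/90
merge 8/45 + 17/90 → 11/30
merge 1/5 + 19/90 → 37/90
merge 2/9 + 11/30 → 53/90
merge 37/90 + 53/90 → 1
L = 19/90 + 11/30 + 37/90 + 53/90 + 1 = 116/45 ≈ 2.578 bits/symbol.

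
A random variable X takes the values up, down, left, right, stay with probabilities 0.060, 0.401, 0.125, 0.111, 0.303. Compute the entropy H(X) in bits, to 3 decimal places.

H = −Σ pᵢ log₂ pᵢ.
−0.060·log₂(0.060) = 0.2435
−0.401·log₂(0.401) = 0.5286
−0.125·log₂(0.125) = 0.3750
−0.111·log₂(0.111) = 0.3520
−0.303·log₂(0.303) = 0.5220
Sum ≈ 2.0212 → 2.021 bits.

2.021 bits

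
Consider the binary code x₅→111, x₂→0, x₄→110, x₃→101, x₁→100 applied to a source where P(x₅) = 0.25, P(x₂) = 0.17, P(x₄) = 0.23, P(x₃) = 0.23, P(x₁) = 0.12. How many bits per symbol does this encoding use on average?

2.66 bits/symbol

L̄ = Σ pᵢ·ℓᵢ = 0.25·3 + 0.17·1 + 0.23·3 + 0.23·3 + 0.12·3 = 2.66 bits/symbol.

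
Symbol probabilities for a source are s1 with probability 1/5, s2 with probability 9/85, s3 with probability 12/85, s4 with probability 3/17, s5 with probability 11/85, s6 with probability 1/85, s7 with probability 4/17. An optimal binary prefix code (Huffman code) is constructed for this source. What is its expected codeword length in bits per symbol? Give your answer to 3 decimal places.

Repeatedly combine the two least-probable nodes; the expected code length is the sum of the merged weights.
merge 1/85 + 9/85 → 2/17
merge 2/17 + 11/85 → 21/85
merge 12/85 + 3/17 → 27/85
merge 1/5 + 4/17 → 37/85
merge 21/85 + 27/85 → 48/85
merge 37/85 + 48/85 → 1
L = 2/17 + 21/85 + 27/85 + 37/85 + 48/85 + 1 = 228/85 ≈ 2.682 bits/symbol.

2.682 bits/symbol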